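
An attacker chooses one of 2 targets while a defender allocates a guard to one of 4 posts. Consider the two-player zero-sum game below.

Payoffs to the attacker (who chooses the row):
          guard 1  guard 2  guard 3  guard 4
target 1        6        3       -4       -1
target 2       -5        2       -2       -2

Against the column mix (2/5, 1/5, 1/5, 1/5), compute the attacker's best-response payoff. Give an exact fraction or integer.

2

target 1: (6)·(2/5) + (3)·(1/5) + (-4)·(1/5) + (-1)·(1/5) = 2.
target 2: (-5)·(2/5) + (2)·(1/5) + (-2)·(1/5) + (-2)·(1/5) = -12/5.
The best pure response is target 1 with expected payoff 2.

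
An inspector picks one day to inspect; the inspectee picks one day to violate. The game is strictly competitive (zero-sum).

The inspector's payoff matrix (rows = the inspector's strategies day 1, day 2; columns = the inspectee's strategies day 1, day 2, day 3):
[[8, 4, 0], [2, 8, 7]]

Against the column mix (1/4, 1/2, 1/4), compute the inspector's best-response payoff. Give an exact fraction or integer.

day 1: (8)·(1/4) + (4)·(1/2) + (0)·(1/4) = 4.
day 2: (2)·(1/4) + (8)·(1/2) + (7)·(1/4) = 25/4.
The best pure response is day 2 with expected payoff 25/4.

25/4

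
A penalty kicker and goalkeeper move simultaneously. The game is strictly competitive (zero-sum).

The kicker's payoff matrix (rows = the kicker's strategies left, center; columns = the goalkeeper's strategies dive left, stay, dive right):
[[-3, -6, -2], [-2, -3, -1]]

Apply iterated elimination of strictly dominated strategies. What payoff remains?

Row left is strictly dominated by row center (-2>-3, -3>-6, -1>-2); eliminate left.
Column dive left is strictly dominated by stay for the goalkeeper (-3<-2); eliminate dive left.
Column dive right is strictly dominated by stay for the goalkeeper (-3<-1); eliminate dive right.
Only (center, stay) remains, with payoff -3.

-3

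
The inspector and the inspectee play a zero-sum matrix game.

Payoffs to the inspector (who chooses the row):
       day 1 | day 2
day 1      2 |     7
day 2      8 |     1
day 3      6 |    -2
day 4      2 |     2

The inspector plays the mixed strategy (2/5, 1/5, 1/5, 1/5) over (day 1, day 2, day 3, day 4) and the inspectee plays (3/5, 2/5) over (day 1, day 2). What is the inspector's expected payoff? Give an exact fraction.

18/5

Against (3/5, 2/5), each row's expected payoff is day 1: 4; day 2: 26/5; day 3: 14/5; day 4: 2.
Taking the (2/5, 1/5, 1/5, 1/5)-weighted average: (2/5)·(4) + (1/5)·(26/5) + (1/5)·(14/5) + (1/5)·(2) = 18/5.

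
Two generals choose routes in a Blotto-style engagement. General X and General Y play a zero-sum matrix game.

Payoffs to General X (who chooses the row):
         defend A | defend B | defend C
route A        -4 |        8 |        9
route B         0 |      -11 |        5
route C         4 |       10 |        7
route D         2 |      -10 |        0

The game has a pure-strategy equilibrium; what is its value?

Row minima: -4, -11, 4, -10 → General X's maximin is 4.
Column maxima: 4, 10, 9 → General Y's minimax is 4.
They coincide at (route C, defend A), so the value is 4.

4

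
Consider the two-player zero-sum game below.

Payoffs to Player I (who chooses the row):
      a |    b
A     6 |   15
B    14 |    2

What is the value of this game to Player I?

66/7

Row minima are 6 and 2, so Player I's maximin is 6; column maxima are 14 and 15, so Player II's minimax is 14. These differ, so the equilibrium is in mixed strategies.
Let Player I play A with probability p. Player II is indifferent when 6p + 14(1−p) = 15p + 2(1−p), giving p = 4/7.
Let Player II play a with probability q. Player I is indifferent when 6q + 15(1−q) = 14q + 2(1−q), giving q = 13/21.
The value is 6·(13/21) + (15)·(8/21) = 66/7.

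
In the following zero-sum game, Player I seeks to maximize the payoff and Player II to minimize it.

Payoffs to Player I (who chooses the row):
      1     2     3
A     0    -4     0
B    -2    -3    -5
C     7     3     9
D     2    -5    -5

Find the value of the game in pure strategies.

Row minima: -4, -5, 3, -5 → Player I's maximin is 3.
Column maxima: 7, 3, 9 → Player II's minimax is 3.
They coincide at (C, 2), so the value is 3.

3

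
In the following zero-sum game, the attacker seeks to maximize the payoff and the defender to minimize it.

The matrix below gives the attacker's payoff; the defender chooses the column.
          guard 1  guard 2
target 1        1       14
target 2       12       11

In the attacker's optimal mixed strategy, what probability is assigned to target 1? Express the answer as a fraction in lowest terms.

Row minima are 1 and 11, so the attacker's maximin is 11; column maxima are 12 and 14, so the defender's minimax is 12. These differ, so the equilibrium is in mixed strategies.
Let the attacker play target 1 with probability p. The defender is indifferent when p + 12(1−p) = 14p + 11(1−p), giving p = 1/14.

1/14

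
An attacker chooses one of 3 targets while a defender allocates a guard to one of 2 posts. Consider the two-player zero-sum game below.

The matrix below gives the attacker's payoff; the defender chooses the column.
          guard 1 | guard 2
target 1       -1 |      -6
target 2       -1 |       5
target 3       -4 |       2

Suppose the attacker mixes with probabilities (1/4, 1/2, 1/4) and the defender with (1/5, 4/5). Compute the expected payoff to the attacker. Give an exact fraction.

17/20

Against (1/5, 4/5), each row's expected payoff is target 1: -5; target 2: 19/5; target 3: 4/5.
Taking the (1/4, 1/2, 1/4)-weighted average: (1/4)·(-5) + (1/2)·(19/5) + (1/4)·(4/5) = 17/20.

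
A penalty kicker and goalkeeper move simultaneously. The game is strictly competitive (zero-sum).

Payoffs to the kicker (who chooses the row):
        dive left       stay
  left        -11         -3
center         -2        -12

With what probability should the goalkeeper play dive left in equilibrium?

1/2

Row minima are -11 and -12, so the kicker's maximin is -11; column maxima are -2 and -3, so the goalkeeper's minimax is -3. These differ, so the equilibrium is in mixed strategies.
Let the goalkeeper play dive left with probability q. The kicker is indifferent when −11q − 3(1−q) = −2q − 12(1−q), giving q = 1/2.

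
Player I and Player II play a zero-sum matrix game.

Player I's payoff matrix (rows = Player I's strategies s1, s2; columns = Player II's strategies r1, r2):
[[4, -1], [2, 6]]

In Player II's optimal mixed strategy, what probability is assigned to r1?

7/9

Row minima are -1 and 2, so Player I's maximin is 2; column maxima are 4 and 6, so Player II's minimax is 4. These differ, so the equilibrium is in mixed strategies.
Let Player II play r1 with probability q. Player I is indifferent when 4q − (1−q) = 2q + 6(1−q), giving q = 7/9.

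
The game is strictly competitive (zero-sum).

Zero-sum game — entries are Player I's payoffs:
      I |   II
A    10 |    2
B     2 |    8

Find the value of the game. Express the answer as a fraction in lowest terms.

Row minima are 2 and 2, so Player I's maximin is 2; column maxima are 10 and 8, so Player II's minimax is 8. These differ, so the equilibrium is in mixed strategies.
Let Player I play A with probability p. Player II is indifferent when 10p + 2(1−p) = 2p + 8(1−p), giving p = 3/7.
Let Player II play I with probability q. Player I is indifferent when 10q + 2(1−q) = 2q + 8(1−q), giving q = 3/7.
The value is 10·(3/7) + (2)·(4/7) = 38/7.

38/7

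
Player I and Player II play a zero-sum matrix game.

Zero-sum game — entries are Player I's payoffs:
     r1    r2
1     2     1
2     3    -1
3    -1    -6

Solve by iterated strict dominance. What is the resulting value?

Column r1 is strictly dominated by r2 for Player II (1<2, -1<3, -6<-1); eliminate r1.
Row 3 is strictly dominated by row 1 (1>-6); eliminate 3.
Row 2 is strictly dominated by row 1 (1>-1); eliminate 2.
Only (1, r2) remains, with payoff 1.

1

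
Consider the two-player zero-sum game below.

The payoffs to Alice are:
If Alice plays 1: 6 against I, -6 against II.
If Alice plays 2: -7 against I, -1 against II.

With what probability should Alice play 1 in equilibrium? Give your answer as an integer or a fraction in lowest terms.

Row minima are -6 and -7, so Alice's maximin is -6; column maxima are 6 and -1, so Bob's minimax is -1. These differ, so the equilibrium is in mixed strategies.
Let Alice play 1 with probability p. Bob is indifferent when 6p − 7(1−p) = −6p − (1−p), giving p = 1/3.

1/3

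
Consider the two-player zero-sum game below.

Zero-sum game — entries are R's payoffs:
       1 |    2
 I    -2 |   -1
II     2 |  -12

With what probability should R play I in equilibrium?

14/15

Row minima are -2 and -12, so R's maximin is -2; column maxima are 2 and -1, so C's minimax is -1. These differ, so the equilibrium is in mixed strategies.
Let R play I with probability p. C is indifferent when −2p + 2(1−p) = −p − 12(1−p), giving p = 14/15.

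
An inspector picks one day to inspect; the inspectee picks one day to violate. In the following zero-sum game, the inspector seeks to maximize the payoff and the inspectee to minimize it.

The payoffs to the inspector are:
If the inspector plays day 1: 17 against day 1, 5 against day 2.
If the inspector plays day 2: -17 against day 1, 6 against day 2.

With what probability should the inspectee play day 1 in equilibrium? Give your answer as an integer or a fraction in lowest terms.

Row minima are 5 and -17, so the inspector's maximin is 5; column maxima are 17 and 6, so the inspectee's minimax is 6. These differ, so the equilibrium is in mixed strategies.
Let the inspectee play day 1 with probability q. The inspector is indifferent when 17q + 5(1−q) = −17q + 6(1−q), giving q = 1/35.

1/35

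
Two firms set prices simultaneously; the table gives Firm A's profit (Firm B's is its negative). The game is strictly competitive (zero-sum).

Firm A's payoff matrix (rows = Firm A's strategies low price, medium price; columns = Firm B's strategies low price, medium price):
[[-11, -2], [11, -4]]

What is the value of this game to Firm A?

-11/4

Row minima are -11 and -4, so Firm A's maximin is -4; column maxima are 11 and -2, so Firm B's minimax is -2. These differ, so the equilibrium is in mixed strategies.
Let Firm A play low price with probability p. Firm B is indifferent when −11p + 11(1−p) = −2p − 4(1−p), giving p = 5/8.
Let Firm B play low price with probability q. Firm A is indifferent when −11q − 2(1−q) = 11q − 4(1−q), giving q = 1/12.
The value is -11·(1/12) + (-2)·(11/12) = -11/4.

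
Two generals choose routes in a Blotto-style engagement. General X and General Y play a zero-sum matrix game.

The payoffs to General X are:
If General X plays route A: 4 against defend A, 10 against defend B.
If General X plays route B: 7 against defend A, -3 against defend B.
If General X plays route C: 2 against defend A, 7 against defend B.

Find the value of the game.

41/8

Row route C is strictly dominated by row route A, so General X never plays it.
The remaining 2×2 game on (route A, route B) × (defend A, defend B) has no saddle point. Let General X play route A with probability p; indifference gives 4p + 7(1−p) = 10p − 3(1−p), so p = 5/8.
Similarly General Y's optimal q on defend A is 13/16, and the value is 4·(13/16) + (10)·(3/16) = 41/8.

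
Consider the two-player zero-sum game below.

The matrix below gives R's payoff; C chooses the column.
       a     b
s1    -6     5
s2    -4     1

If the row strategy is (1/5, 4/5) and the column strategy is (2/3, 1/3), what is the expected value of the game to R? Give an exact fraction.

Against (2/3, 1/3), each row's expected payoff is s1: -7/3; s2: -7/3.
Taking the (1/5, 4/5)-weighted average: (1/5)·(-7/3) + (4/5)·(-7/3) = -7/3.

-7/3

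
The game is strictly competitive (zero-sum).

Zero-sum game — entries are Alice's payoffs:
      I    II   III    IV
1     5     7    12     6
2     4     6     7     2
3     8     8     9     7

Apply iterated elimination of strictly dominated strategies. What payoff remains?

Column III is strictly dominated by I for Bob (5<12, 4<7, 8<9); eliminate III.
Row 2 is strictly dominated by row 1 (5>4, 7>6, 6>2); eliminate 2.
Column II is strictly dominated by IV for Bob (6<7, 7<8); eliminate II.
Row 1 is strictly dominated by row 3 (8>5, 7>6); eliminate 1.
Column I is strictly dominated by IV for Bob (7<8); eliminate I.
Only (3, IV) remains, with payoff 7.

7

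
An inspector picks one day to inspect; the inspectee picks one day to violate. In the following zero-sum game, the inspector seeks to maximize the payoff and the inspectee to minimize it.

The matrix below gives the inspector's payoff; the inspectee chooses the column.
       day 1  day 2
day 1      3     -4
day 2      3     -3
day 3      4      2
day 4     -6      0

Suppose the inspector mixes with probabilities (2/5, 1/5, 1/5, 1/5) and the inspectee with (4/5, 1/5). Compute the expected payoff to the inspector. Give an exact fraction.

Against (4/5, 1/5), each row's expected payoff is day 1: 8/5; day 2: 9/5; day 3: 18/5; day 4: -24/5.
Taking the (2/5, 1/5, 1/5, 1/5)-weighted average: (2/5)·(8/5) + (1/5)·(9/5) + (1/5)·(18/5) + (1/5)·(-24/5) = 19/25.

19/25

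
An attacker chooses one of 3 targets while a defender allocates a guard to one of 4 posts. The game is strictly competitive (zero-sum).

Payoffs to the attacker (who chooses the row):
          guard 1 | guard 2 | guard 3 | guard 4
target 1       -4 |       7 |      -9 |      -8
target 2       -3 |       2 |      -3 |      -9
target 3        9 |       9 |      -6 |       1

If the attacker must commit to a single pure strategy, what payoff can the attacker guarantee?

The worst-case payoff for each row is target 1: -9, target 2: -9, target 3: -6.
The best of these is -6.

-6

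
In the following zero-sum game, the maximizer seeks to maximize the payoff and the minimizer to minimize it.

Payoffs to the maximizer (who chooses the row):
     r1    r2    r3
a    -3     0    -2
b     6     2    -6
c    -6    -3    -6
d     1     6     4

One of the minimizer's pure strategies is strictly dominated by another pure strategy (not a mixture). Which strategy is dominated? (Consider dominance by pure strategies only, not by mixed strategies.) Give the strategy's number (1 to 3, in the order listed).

2

The minimizer prefers columns that give the maximizer less. Compare r2 with r3: -2 < 0, -6 < 2, -6 < -3, 4 < 6.
So r3 strictly dominates r2 for the minimizer; r2 is strictly dominated.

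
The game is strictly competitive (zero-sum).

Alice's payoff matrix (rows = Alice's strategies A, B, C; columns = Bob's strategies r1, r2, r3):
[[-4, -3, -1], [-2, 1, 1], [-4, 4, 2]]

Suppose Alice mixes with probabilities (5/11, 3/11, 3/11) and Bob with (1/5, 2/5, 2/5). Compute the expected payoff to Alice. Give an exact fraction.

-6/11

Against (1/5, 2/5, 2/5), each row's expected payoff is A: -12/5; B: 2/5; C: 8/5.
Taking the (5/11, 3/11, 3/11)-weighted average: (5/11)·(-12/5) + (3/11)·(2/5) + (3/11)·(8/5) = -6/11.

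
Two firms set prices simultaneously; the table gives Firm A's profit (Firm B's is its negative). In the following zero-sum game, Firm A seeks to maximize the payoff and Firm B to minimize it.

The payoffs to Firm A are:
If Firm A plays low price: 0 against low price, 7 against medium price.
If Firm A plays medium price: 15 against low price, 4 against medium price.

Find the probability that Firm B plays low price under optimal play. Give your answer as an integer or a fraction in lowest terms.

1/6

Row minima are 0 and 4, so Firm A's maximin is 4; column maxima are 15 and 7, so Firm B's minimax is 7. These differ, so the equilibrium is in mixed strategies.
Let Firm B play low price with probability q. Firm A is indifferent when 7(1−q) = 15q + 4(1−q), giving q = 1/6.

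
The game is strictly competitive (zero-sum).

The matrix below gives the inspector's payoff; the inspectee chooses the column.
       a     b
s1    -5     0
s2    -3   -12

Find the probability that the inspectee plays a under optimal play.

Row minima are -5 and -12, so the inspector's maximin is -5; column maxima are -3 and 0, so the inspectee's minimax is -3. These differ, so the equilibrium is in mixed strategies.
Let the inspectee play a with probability q. The inspector is indifferent when −5q = −3q − 12(1−q), giving q = 6/7.

6/7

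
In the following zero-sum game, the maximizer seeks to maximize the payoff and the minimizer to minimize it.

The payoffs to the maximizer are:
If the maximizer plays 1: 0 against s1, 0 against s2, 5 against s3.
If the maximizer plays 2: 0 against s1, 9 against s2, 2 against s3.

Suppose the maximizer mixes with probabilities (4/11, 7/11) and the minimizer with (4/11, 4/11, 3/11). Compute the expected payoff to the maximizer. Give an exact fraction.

354/121

Against (4/11, 4/11, 3/11), each row's expected payoff is 1: 15/11; 2: 42/11.
Taking the (4/11, 7/11)-weighted average: (4/11)·(15/11) + (7/11)·(42/11) = 354/121.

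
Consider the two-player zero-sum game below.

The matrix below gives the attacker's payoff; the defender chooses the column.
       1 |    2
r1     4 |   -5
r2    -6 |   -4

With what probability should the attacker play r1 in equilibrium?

Row minima are -5 and -6, so the attacker's maximin is -5; column maxima are 4 and -4, so the defender's minimax is -4. These differ, so the equilibrium is in mixed strategies.
Let the attacker play r1 with probability p. The defender is indifferent when 4p − 6(1−p) = −5p − 4(1−p), giving p = 2/11.

2/11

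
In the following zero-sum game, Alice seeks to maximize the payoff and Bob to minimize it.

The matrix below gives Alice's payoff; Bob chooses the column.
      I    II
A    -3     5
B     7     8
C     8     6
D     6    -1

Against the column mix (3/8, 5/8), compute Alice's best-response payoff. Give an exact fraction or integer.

61/8

A: (-3)·(3/8) + (5)·(5/8) = 2.
B: (7)·(3/8) + (8)·(5/8) = 61/8.
C: (8)·(3/8) + (6)·(5/8) = 27/4.
D: (6)·(3/8) + (-1)·(5/8) = 13/8.
The best pure response is B with expected payoff 61/8.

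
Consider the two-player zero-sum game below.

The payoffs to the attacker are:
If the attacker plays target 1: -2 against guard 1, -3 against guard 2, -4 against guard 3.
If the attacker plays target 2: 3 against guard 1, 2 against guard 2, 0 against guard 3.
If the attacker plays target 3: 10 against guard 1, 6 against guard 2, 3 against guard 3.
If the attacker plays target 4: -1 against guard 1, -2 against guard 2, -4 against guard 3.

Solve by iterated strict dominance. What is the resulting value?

Row target 4 is strictly dominated by row target 2 (3>-1, 2>-2, 0>-4); eliminate target 4.
Column guard 1 is strictly dominated by guard 2 for the defender (-3<-2, 2<3, 6<10); eliminate guard 1.
Column guard 2 is strictly dominated by guard 3 for the defender (-4<-3, 0<2, 3<6); eliminate guard 2.
Row target 2 is strictly dominated by row target 3 (3>0); eliminate target 2.
Row target 1 is strictly dominated by row target 3 (3>-4); eliminate target 1.
Only (target 3, guard 3) remains, with payoff 3.

3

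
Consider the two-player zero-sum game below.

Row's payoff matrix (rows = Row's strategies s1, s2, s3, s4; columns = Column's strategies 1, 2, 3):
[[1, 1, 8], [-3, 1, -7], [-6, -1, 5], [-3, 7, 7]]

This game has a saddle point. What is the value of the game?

Row minima: 1, -7, -6, -3 → Row's maximin is 1.
Column maxima: 1, 7, 8 → Column's minimax is 1.
They coincide at (s1, 1), so the value is 1.

1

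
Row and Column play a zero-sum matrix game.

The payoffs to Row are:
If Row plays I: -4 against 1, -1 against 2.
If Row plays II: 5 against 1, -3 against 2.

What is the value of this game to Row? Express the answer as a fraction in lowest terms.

-17/11

Row minima are -4 and -3, so Row's maximin is -3; column maxima are 5 and -1, so Column's minimax is -1. These differ, so the equilibrium is in mixed strategies.
Let Row play I with probability p. Column is indifferent when −4p + 5(1−p) = −p − 3(1−p), giving p = 8/11.
Let Column play 1 with probability q. Row is indifferent when −4q − (1−q) = 5q − 3(1−q), giving q = 2/11.
The value is -4·(2/11) + (-1)·(9/11) = -17/11.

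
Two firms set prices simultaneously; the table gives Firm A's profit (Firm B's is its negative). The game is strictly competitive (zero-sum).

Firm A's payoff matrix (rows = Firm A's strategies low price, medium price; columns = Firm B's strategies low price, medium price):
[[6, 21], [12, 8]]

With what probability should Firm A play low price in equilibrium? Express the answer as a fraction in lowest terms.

4/19

Row minima are 6 and 8, so Firm A's maximin is 8; column maxima are 12 and 21, so Firm B's minimax is 12. These differ, so the equilibrium is in mixed strategies.
Let Firm A play low price with probability p. Firm B is indifferent when 6p + 12(1−p) = 21p + 8(1−p), giving p = 4/19.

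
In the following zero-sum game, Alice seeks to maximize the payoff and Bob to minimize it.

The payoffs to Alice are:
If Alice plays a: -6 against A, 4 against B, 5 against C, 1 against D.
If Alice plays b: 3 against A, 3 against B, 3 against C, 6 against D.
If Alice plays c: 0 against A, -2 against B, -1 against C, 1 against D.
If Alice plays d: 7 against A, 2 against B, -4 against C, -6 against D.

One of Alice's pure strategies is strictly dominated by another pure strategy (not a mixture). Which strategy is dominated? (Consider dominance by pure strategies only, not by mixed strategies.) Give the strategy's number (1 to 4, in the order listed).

Compare c with b: 3 > 0, 3 > -2, 3 > -1, 6 > 1.
So b strictly dominates c for Alice; c is strictly dominated.

3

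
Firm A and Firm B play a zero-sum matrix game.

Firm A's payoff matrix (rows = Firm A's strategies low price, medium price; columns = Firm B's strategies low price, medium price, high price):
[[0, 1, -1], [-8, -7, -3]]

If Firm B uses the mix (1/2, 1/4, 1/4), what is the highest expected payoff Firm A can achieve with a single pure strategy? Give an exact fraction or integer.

low price: (0)·(1/2) + (1)·(1/4) + (-1)·(1/4) = 0.
medium price: (-8)·(1/2) + (-7)·(1/4) + (-3)·(1/4) = -13/2.
The best pure response is low price with expected payoff 0.

0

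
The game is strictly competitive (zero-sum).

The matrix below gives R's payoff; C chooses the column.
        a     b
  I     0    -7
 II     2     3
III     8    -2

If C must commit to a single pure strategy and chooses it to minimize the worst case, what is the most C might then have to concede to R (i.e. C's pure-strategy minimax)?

3

The worst case (largest entry) in each column is a: 8, b: 3.
The best (smallest) of these is 3.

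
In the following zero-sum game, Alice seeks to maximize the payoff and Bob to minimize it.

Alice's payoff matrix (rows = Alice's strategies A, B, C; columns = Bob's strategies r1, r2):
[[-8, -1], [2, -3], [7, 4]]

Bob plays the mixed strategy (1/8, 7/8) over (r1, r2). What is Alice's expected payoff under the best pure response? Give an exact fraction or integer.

35/8

A: (-8)·(1/8) + (-1)·(7/8) = -15/8.
B: (2)·(1/8) + (-3)·(7/8) = -19/8.
C: (7)·(1/8) + (4)·(7/8) = 35/8.
The best pure response is C with expected payoff 35/8.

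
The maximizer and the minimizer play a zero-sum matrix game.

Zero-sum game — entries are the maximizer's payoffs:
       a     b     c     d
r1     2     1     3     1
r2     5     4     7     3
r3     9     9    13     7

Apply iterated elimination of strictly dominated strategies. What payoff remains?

Row r1 is strictly dominated by row r2 (5>2, 4>1, 7>3, 3>1); eliminate r1.
Column c is strictly dominated by a for the minimizer (5<7, 9<13); eliminate c.
Column b is strictly dominated by d for the minimizer (3<4, 7<9); eliminate b.
Row r2 is strictly dominated by row r3 (9>5, 7>3); eliminate r2.
Column a is strictly dominated by d for the minimizer (7<9); eliminate a.
Only (r3, d) remains, with payoff 7.

7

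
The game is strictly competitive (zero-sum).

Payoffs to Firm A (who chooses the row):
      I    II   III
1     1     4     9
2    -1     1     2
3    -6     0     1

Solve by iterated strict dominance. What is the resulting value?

1

Column II is strictly dominated by I for Firm B (1<4, -1<1, -6<0); eliminate II.
Row 2 is strictly dominated by row 1 (1>-1, 9>2); eliminate 2.
Column III is strictly dominated by I for Firm B (1<9, -6<1); eliminate III.
Row 3 is strictly dominated by row 1 (1>-6); eliminate 3.
Only (1, I) remains, with payoff 1.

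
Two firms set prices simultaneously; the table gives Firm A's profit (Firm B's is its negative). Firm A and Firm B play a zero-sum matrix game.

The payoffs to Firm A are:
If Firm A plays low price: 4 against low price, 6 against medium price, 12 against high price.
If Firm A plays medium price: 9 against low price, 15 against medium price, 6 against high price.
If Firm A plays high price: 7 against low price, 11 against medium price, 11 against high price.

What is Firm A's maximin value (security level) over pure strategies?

7

The worst-case payoff for each row is low price: 4, medium price: 6, high price: 7.
The best of these is 7.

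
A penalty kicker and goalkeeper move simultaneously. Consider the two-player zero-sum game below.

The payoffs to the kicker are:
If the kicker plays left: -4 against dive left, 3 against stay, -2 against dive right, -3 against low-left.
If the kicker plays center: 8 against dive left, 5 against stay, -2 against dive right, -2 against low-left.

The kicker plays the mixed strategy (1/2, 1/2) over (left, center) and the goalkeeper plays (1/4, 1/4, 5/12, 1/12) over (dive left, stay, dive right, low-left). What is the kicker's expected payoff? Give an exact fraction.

Against (1/4, 1/4, 5/12, 1/12), each row's expected payoff is left: -4/3; center: 9/4.
Taking the (1/2, 1/2)-weighted average: (1/2)·(-4/3) + (1/2)·(9/4) = 11/24.

11/24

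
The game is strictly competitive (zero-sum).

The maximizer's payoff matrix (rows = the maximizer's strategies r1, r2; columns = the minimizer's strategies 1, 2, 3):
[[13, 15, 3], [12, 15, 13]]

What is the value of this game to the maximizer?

Column 2 is strictly dominated by 1 for the minimizer (it gives the maximizer more in every row).
The remaining 2×2 game on (r1, r2) × (1, 3) has no saddle point. Let the maximizer play r1 with probability p; indifference gives 13p + 12(1−p) = 3p + 13(1−p), so p = 1/11.
Similarly the minimizer's optimal q on 1 is 10/11, and the value is 13·(10/11) + (3)·(1/11) = 133/11.

133/11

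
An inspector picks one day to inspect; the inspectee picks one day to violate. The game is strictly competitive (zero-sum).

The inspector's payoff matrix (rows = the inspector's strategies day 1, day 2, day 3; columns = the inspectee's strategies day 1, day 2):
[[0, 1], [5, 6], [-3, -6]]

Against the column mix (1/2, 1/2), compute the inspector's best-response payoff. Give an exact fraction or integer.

day 1: (0)·(1/2) + (1)·(1/2) = 1/2.
day 2: (5)·(1/2) + (6)·(1/2) = 11/2.
day 3: (-3)·(1/2) + (-6)·(1/2) = -9/2.
The best pure response is day 2 with expected payoff 11/2.

11/2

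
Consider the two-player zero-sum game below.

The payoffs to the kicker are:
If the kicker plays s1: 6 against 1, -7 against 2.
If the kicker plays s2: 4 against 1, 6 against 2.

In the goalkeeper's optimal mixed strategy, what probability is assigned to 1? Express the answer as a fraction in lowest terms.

13/15

Row minima are -7 and 4, so the kicker's maximin is 4; column maxima are 6 and 6, so the goalkeeper's minimax is 6. These differ, so the equilibrium is in mixed strategies.
Let the goalkeeper play 1 with probability q. The kicker is indifferent when 6q − 7(1−q) = 4q + 6(1−q), giving q = 13/15.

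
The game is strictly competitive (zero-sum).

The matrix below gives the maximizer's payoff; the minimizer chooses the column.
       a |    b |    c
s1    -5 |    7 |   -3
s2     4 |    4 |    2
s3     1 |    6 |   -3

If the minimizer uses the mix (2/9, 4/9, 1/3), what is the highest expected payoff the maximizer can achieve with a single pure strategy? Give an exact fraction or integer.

10/3

s1: (-5)·(2/9) + (7)·(4/9) + (-3)·(1/3) = 1.
s2: (4)·(2/9) + (4)·(4/9) + (2)·(1/3) = 10/3.
s3: (1)·(2/9) + (6)·(4/9) + (-3)·(1/3) = 17/9.
The best pure response is s2 with expected payoff 10/3.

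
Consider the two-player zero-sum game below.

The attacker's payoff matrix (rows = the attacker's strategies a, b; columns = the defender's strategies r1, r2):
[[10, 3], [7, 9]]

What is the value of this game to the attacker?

Row minima are 3 and 7, so the attacker's maximin is 7; column maxima are 10 and 9, so the defender's minimax is 9. These differ, so the equilibrium is in mixed strategies.
Let the attacker play a with probability p. The defender is indifferent when 10p + 7(1−p) = 3p + 9(1−p), giving p = 2/9.
Let the defender play r1 with probability q. The attacker is indifferent when 10q + 3(1−q) = 7q + 9(1−q), giving q = 2/3.
The value is 10·(2/3) + (3)·(1/3) = 23/3.

23/3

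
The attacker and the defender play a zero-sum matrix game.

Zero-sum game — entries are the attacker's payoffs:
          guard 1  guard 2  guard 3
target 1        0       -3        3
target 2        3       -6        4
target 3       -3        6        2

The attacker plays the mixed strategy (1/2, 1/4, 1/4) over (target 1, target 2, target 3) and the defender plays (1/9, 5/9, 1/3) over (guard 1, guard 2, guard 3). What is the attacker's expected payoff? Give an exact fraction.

Against (1/9, 5/9, 1/3), each row's expected payoff is target 1: -2/3; target 2: -5/3; target 3: 11/3.
Taking the (1/2, 1/4, 1/4)-weighted average: (1/2)·(-2/3) + (1/4)·(-5/3) + (1/4)·(11/3) = 1/6.

1/6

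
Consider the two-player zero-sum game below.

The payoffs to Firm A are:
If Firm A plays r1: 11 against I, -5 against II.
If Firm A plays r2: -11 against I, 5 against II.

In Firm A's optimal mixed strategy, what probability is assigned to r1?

1/2

Row minima are -5 and -11, so Firm A's maximin is -5; column maxima are 11 and 5, so Firm B's minimax is 5. These differ, so the equilibrium is in mixed strategies.
Let Firm A play r1 with probability p. Firm B is indifferent when 11p − 11(1−p) = −5p + 5(1−p), giving p = 1/2.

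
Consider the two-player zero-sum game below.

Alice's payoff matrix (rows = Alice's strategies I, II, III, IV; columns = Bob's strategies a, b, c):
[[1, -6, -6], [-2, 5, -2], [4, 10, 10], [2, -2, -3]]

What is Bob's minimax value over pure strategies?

The worst case (largest entry) in each column is a: 4, b: 10, c: 10.
The best (smallest) of these is 4.

4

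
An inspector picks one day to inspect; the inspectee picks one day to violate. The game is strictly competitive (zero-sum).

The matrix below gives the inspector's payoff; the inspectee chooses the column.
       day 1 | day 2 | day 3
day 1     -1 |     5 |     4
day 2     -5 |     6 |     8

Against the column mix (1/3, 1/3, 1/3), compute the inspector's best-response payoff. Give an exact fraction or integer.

day 1: (-1)·(1/3) + (5)·(1/3) + (4)·(1/3) = 8/3.
day 2: (-5)·(1/3) + (6)·(1/3) + (8)·(1/3) = 3.
The best pure response is day 2 with expected payoff 3.

3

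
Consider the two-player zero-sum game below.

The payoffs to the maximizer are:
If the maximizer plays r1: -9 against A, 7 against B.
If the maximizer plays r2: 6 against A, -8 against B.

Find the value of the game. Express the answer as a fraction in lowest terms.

Row minima are -9 and -8, so the maximizer's maximin is -8; column maxima are 6 and 7, so the minimizer's minimax is 6. These differ, so the equilibrium is in mixed strategies.
Let the maximizer play r1 with probability p. The minimizer is indifferent when −9p + 6(1−p) = 7p − 8(1−p), giving p = 7/15.
Let the minimizer play A with probability q. The maximizer is indifferent when −9q + 7(1−q) = 6q − 8(1−q), giving q = 1/2.
The value is -9·(1/2) + (7)·(1/2) = -1.

-1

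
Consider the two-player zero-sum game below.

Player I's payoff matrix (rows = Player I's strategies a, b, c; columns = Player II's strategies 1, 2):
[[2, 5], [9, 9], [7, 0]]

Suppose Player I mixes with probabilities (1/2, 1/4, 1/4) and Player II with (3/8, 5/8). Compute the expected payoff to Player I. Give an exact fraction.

Against (3/8, 5/8), each row's expected payoff is a: 31/8; b: 9; c: 21/8.
Taking the (1/2, 1/4, 1/4)-weighted average: (1/2)·(31/8) + (1/4)·(9) + (1/4)·(21/8) = 155/32.

155/32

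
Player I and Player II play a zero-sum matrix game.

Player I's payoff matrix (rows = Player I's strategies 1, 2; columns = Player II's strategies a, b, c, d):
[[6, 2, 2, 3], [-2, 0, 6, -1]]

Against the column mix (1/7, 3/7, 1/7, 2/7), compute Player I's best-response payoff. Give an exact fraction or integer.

1: (6)·(1/7) + (2)·(3/7) + (2)·(1/7) + (3)·(2/7) = 20/7.
2: (-2)·(1/7) + (0)·(3/7) + (6)·(1/7) + (-1)·(2/7) = 2/7.
The best pure response is 1 with expected payoff 20/7.

20/7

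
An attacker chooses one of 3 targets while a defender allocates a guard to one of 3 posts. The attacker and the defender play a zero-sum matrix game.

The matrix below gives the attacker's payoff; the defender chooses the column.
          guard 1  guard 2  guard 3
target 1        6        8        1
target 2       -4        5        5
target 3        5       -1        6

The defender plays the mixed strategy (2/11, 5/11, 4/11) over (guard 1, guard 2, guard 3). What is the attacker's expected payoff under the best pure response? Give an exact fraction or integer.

target 1: (6)·(2/11) + (8)·(5/11) + (1)·(4/11) = 56/11.
target 2: (-4)·(2/11) + (5)·(5/11) + (5)·(4/11) = 37/11.
target 3: (5)·(2/11) + (-1)·(5/11) + (6)·(4/11) = 29/11.
The best pure response is target 1 with expected payoff 56/11.

56/11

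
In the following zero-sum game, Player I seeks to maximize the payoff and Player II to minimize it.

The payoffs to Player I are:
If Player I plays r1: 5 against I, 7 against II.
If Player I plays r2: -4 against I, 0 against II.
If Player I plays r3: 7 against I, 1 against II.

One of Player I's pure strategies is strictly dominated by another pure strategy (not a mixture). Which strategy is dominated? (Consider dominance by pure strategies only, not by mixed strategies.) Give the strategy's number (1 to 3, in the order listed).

2

Compare r2 with r1: 5 > -4, 7 > 0.
So r1 strictly dominates r2 for Player I; r2 is strictly dominated.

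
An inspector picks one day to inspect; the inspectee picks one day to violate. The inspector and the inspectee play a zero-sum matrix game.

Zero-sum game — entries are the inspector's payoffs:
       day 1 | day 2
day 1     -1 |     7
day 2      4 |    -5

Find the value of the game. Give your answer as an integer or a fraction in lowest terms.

23/17

Row minima are -1 and -5, so the inspector's maximin is -1; column maxima are 4 and 7, so the inspectee's minimax is 4. These differ, so the equilibrium is in mixed strategies.
Let the inspector play day 1 with probability p. The inspectee is indifferent when −p + 4(1−p) = 7p − 5(1−p), giving p = 9/17.
Let the inspectee play day 1 with probability q. The inspector is indifferent when −q + 7(1−q) = 4q − 5(1−q), giving q = 12/17.
The value is -1·(12/17) + (7)·(5/17) = 23/17.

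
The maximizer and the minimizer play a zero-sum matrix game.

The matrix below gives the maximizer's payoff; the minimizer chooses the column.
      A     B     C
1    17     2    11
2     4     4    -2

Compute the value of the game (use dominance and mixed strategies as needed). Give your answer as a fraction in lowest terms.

Column A is strictly dominated by C for the minimizer (it gives the maximizer more in every row).
The remaining 2×2 game on (1, 2) × (B, C) has no saddle point. Let the maximizer play 1 with probability p; indifference gives 2p + 4(1−p) = 11p − 2(1−p), so p = 2/5.
Similarly the minimizer's optimal q on B is 13/15, and the value is 2·(13/15) + (11)·(2/15) = 16/5.

16/5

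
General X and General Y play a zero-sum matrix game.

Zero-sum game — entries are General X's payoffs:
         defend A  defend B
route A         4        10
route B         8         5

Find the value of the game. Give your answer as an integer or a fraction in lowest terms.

Row minima are 4 and 5, so General X's maximin is 5; column maxima are 8 and 10, so General Y's minimax is 8. These differ, so the equilibrium is in mixed strategies.
Let General X play route A with probability p. General Y is indifferent when 4p + 8(1−p) = 10p + 5(1−p), giving p = 1/3.
Let General Y play defend A with probability q. General X is indifferent when 4q + 10(1−q) = 8q + 5(1−q), giving q = 5/9.
The value is 4·(5/9) + (10)·(4/9) = 20/3.

20/3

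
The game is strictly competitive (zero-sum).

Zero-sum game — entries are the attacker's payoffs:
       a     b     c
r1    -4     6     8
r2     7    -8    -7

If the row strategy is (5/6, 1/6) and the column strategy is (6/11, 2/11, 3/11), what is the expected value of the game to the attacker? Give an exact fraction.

65/66

Against (6/11, 2/11, 3/11), each row's expected payoff is r1: 12/11; r2: 5/11.
Taking the (5/6, 1/6)-weighted average: (5/6)·(12/11) + (1/6)·(5/11) = 65/66.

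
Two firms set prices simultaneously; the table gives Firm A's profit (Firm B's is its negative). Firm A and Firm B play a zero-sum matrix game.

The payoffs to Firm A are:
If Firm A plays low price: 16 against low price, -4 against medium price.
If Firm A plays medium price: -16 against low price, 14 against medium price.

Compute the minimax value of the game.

16/5

Row minima are -4 and -16, so Firm A's maximin is -4; column maxima are 16 and 14, so Firm B's minimax is 14. These differ, so the equilibrium is in mixed strategies.
Let Firm A play low price with probability p. Firm B is indifferent when 16p − 16(1−p) = −4p + 14(1−p), giving p = 3/5.
Let Firm B play low price with probability q. Firm A is indifferent when 16q − 4(1−q) = −16q + 14(1−q), giving q = 9/25.
The value is 16·(9/25) + (-4)·(16/25) = 16/5.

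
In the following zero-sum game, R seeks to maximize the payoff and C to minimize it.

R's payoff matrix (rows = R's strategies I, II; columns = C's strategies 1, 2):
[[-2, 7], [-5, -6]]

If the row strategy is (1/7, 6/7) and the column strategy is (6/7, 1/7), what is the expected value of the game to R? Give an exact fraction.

Against (6/7, 1/7), each row's expected payoff is I: -5/7; II: -36/7.
Taking the (1/7, 6/7)-weighted average: (1/7)·(-5/7) + (6/7)·(-36/7) = -221/49.

-221/49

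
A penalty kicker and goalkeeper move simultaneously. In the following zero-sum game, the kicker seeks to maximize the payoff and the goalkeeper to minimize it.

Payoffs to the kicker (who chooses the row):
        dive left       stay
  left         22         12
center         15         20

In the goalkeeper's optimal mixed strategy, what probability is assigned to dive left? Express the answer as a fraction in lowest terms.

Row minima are 12 and 15, so the kicker's maximin is 15; column maxima are 22 and 20, so the goalkeeper's minimax is 20. These differ, so the equilibrium is in mixed strategies.
Let the goalkeeper play dive left with probability q. The kicker is indifferent when 22q + 12(1−q) = 15q + 20(1−q), giving q = 8/15.

8/15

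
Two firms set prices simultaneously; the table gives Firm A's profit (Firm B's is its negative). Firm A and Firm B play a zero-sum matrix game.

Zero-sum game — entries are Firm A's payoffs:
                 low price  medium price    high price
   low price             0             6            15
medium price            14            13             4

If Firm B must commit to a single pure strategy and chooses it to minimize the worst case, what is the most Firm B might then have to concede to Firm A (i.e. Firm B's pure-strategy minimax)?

13

The worst case (largest entry) in each column is low price: 14, medium price: 13, high price: 15.
The best (smallest) of these is 13.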